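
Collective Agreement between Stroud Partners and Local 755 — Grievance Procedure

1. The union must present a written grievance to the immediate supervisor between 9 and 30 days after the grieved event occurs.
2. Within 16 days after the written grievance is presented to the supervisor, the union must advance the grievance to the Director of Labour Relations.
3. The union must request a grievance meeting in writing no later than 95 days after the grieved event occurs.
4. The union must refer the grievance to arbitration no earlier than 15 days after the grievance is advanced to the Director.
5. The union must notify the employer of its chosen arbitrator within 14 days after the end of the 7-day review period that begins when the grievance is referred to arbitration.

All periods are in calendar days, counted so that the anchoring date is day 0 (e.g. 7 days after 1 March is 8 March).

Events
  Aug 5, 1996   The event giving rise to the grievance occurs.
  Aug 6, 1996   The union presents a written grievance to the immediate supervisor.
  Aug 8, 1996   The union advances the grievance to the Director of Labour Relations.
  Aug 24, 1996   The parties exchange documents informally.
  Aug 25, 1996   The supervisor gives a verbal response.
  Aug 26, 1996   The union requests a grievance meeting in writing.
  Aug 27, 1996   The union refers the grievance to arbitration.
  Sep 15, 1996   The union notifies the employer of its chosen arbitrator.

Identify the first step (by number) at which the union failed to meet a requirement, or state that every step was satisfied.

Step 1: the window is 9–30 days after Aug 5, 1996 (when the grieved event occurs), so Aug 14, 1996 through Sep 4, 1996; Aug 6, 1996 is 8 days too early.
No need to go further; step 1 was not satisfied.

Step 1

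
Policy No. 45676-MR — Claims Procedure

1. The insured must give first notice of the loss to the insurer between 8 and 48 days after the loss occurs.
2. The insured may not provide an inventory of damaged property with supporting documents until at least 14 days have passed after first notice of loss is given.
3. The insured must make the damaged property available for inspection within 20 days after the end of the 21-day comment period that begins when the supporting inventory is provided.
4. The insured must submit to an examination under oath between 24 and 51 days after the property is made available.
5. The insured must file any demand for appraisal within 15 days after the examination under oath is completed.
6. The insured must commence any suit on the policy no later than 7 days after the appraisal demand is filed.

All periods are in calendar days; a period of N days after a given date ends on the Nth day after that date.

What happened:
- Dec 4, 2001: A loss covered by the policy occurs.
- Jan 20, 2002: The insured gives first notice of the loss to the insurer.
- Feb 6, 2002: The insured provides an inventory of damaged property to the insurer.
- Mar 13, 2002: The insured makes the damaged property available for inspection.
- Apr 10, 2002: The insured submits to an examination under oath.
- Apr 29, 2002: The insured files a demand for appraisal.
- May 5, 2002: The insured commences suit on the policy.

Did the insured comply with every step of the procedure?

No

(1) the permitted window runs from Dec 4, 2001 + 8 = Dec 12, 2001 to Dec 4, 2001 + 48 = Jan 21, 2002; done Jan 20, 2002 — within the window.
(2) permitted from Jan 20, 2002 + 14 days = Feb 3, 2002 onward; Feb 6, 2002 is on or after that date.
(3) due by Feb 27, 2002 + 20 days = Mar 19, 2002; completed Mar 13, 2002, before the deadline.
(4) the permitted window runs from Mar 13, 2002 + 24 = Apr 6, 2002 to Mar 13, 2002 + 51 = May 3, 2002; done Apr 10, 2002 — within the window.
(5) due by Apr 10, 2002 + 15 days = Apr 25, 2002; done Apr 29, 2002 — 4 days late.
Later steps need not be reached.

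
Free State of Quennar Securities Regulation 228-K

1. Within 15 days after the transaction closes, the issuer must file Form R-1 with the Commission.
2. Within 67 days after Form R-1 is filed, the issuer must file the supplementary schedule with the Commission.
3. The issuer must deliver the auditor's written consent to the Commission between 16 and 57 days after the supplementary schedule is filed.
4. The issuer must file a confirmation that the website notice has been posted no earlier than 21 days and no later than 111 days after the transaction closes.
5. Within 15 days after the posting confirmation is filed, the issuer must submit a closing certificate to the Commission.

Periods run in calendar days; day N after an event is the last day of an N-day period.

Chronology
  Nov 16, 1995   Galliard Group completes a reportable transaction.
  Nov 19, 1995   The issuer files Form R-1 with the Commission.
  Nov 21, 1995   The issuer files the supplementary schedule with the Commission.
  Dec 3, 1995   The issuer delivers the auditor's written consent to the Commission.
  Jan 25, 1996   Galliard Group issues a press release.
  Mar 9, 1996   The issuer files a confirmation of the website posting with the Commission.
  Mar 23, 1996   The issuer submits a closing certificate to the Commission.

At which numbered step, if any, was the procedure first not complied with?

Step 3

(1) due by Nov 16, 1995 + 15 days = Dec 1, 1995; completed Nov 19, 1995, before the deadline.
(2) due by Nov 19, 1995 + 67 days = Jan 25, 1996; completed Nov 21, 1995, before the deadline.
(3) the permitted window runs from Nov 21, 1995 + 16 = Dec 7, 1995 to Nov 21, 1995 + 57 = Jan 17, 1996; done Dec 3, 1995 — 4 days before the window opened.
The procedure was therefore not followed at step 3.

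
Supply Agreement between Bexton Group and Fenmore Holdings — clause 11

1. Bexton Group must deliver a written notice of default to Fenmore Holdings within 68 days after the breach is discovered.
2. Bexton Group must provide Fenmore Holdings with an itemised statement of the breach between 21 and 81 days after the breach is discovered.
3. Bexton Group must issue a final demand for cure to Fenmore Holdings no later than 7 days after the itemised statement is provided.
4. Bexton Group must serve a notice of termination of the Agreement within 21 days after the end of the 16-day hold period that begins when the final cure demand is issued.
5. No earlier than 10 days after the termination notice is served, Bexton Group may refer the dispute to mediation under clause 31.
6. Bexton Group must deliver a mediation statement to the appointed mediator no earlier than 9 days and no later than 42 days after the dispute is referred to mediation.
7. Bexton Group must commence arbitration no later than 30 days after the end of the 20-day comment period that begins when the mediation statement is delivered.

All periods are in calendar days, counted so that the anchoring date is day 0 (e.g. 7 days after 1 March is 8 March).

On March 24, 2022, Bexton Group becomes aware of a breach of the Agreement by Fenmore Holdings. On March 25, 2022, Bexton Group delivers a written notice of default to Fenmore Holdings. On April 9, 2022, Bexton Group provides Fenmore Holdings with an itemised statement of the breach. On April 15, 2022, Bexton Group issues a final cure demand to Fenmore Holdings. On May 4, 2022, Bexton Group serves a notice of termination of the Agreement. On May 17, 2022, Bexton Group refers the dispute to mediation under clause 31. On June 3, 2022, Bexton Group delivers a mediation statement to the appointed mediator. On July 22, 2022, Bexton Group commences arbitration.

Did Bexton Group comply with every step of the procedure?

Step 1: 68 days after March 24, 2022 (when the breach is discovered) is May 31, 2022; March 25, 2022 is within that limit.
Step 2: the window is 21–81 days after March 24, 2022 (when the breach is discovered), so April 14, 2022 through June 13, 2022; done April 9, 2022 — 5 days before the window opened.
Later steps need not be reached.

No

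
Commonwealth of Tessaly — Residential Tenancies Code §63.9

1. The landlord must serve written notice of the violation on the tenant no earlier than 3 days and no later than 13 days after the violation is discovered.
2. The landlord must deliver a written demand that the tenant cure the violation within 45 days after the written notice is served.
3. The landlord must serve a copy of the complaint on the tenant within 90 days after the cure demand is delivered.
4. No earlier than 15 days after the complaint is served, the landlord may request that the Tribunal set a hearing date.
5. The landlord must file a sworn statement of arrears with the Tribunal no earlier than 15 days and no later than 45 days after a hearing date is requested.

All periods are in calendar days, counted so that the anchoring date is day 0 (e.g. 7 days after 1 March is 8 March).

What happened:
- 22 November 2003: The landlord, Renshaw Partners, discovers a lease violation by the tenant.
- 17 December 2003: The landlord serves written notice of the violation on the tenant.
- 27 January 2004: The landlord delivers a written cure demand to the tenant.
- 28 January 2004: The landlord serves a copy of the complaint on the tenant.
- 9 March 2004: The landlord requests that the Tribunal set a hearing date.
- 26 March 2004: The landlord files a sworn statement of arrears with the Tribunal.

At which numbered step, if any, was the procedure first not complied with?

Step 1

Step 1 — 3 and 13 days from 22 November 2003 (when the violation is discovered) are 25 November 2003 and 5 December 2003 respectively; done 17 December 2003 — 12 days after the window closed.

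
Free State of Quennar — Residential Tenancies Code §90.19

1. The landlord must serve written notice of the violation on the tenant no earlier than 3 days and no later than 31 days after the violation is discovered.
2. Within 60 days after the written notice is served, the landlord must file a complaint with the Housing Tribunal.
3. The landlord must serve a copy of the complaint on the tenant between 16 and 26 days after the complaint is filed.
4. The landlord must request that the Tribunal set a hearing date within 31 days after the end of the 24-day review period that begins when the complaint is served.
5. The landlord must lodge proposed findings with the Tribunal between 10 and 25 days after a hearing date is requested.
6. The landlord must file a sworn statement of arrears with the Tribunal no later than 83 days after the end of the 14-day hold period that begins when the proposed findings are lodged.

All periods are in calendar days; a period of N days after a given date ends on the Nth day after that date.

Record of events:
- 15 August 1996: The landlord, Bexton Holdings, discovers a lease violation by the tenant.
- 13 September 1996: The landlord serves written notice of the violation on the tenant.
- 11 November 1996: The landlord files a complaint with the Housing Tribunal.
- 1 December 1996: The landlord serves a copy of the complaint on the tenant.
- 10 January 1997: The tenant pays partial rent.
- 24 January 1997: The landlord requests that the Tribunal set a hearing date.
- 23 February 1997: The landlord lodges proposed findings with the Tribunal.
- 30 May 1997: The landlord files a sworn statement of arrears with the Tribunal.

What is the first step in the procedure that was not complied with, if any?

Step 5

Step 1: the window is 3–31 days after 15 August 1996 (when the violation is discovered), so 18 August 1996 through 15 September 1996; 13 September 1996 falls inside that range.
Step 2: 60 days after 13 September 1996 (when the written notice is served) is 12 November 1996; done 11 November 1996 — timely.
Step 3: the window is 16–26 days after 11 November 1996 (when the complaint is filed), so 27 November 1996 through 7 December 1996; done 1 December 1996, which is between those dates.
Step 4: 31 days after 25 December 1996 (end of the 24-day review period, which began when the complaint is served on 1 December 1996) is 25 January 1997; done 24 January 1997 — timely.
Step 5: the window is 10–25 days after 24 January 1997 (when a hearing date is requested), so 3 February 1997 through 18 February 1997; done 23 February 1997 — 5 days after the window closed.
The analysis stops there.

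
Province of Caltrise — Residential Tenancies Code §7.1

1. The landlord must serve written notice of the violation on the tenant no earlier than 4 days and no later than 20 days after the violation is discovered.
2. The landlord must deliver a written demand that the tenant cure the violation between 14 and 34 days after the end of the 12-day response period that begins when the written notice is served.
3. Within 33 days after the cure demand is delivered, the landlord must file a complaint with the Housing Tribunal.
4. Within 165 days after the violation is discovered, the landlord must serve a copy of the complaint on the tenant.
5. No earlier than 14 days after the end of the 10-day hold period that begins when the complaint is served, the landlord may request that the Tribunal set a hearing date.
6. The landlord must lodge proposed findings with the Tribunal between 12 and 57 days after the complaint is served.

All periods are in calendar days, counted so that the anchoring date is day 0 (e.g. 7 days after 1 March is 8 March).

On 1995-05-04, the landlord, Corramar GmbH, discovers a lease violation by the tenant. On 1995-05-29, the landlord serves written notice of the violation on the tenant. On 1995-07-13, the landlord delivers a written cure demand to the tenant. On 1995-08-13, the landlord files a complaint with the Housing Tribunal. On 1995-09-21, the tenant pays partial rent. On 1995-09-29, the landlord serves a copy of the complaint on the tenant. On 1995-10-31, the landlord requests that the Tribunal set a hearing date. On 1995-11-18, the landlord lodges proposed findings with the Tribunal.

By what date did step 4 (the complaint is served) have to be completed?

Step 4 runs from 1995-05-04, when the violation is discovered. 165 days after 1995-05-04 is 1995-10-16.

1995-10-16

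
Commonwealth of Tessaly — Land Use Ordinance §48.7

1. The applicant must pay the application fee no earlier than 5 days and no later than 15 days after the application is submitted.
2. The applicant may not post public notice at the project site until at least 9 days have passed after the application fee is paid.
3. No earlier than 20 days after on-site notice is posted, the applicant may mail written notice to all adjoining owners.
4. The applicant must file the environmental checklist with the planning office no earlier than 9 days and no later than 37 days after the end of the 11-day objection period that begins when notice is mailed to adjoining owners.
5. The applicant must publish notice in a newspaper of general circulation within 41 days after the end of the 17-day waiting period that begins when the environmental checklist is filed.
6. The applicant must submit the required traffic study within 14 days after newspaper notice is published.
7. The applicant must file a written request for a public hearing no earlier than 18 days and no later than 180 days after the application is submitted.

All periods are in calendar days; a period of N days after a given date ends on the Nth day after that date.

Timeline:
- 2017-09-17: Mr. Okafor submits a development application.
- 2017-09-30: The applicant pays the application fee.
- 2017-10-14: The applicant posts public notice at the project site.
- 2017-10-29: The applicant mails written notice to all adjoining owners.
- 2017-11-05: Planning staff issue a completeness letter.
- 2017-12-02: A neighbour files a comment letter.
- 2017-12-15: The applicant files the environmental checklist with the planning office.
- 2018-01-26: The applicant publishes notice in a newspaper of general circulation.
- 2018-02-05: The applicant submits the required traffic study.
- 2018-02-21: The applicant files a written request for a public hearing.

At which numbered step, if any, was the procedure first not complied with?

Step 1 — 5 and 15 days from 2017-09-17 (when the application is submitted) are 2017-09-22 and 2017-10-02 respectively; 2017-09-30 falls inside that range.
Step 2 — must wait 9 days from 2017-09-30 (when the application fee is paid), so not before 2017-10-09; done 2017-10-14 — permitted.
Step 3 — must wait 20 days from 2017-10-14 (when on-site notice is posted), so not before 2017-11-03; acted on 2017-10-29, 5 days prematurely.
Later steps need not be reached.

Step 3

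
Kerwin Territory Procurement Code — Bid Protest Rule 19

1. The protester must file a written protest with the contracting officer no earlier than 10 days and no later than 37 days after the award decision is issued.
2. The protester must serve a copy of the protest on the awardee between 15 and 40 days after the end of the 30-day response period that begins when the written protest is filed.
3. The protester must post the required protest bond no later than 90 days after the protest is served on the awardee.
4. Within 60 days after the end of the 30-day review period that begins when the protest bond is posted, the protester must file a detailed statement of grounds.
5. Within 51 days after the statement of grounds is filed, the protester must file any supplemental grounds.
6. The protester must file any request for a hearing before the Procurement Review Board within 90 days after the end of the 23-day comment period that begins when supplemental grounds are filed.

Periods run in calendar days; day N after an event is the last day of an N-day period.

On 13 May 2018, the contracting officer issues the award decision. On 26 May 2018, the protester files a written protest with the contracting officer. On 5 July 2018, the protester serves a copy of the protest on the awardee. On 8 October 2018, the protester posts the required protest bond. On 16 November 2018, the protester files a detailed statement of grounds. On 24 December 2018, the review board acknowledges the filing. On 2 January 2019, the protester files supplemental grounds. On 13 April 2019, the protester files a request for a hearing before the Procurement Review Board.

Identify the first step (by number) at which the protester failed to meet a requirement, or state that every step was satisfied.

Step 2

(1) the permitted window runs from 13 May 2018 + 10 = 23 May 2018 to 13 May 2018 + 37 = 19 June 2018; done 26 May 2018 — within the window.
(2) the permitted window runs from 25 June 2018 + 15 = 10 July 2018 to 25 June 2018 + 40 = 4 August 2018; done 5 July 2018 — 5 days before the window opened.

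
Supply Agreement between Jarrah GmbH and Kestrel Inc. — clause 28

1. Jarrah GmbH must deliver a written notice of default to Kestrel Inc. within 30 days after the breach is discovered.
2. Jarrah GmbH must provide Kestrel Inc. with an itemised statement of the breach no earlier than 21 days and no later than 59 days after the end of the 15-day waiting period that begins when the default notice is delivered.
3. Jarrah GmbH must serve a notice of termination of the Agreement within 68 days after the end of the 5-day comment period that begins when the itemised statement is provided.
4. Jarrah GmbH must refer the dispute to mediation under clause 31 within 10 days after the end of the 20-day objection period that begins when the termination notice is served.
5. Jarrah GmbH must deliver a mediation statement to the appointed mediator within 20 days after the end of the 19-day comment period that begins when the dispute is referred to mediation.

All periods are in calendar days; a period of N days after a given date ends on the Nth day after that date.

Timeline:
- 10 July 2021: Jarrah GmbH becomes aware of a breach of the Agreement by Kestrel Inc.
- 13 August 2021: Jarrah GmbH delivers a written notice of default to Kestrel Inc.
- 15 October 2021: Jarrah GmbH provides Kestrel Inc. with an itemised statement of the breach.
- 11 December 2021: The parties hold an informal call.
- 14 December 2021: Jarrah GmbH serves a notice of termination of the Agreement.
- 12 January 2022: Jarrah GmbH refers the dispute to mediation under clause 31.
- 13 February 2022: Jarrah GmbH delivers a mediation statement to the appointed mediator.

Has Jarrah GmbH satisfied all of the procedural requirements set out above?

No

Step 1 — counting 30 days from 10 July 2021 (when the breach is discovered) gives a deadline of 9 August 2021; 13 August 2021 misses that deadline by 4 days.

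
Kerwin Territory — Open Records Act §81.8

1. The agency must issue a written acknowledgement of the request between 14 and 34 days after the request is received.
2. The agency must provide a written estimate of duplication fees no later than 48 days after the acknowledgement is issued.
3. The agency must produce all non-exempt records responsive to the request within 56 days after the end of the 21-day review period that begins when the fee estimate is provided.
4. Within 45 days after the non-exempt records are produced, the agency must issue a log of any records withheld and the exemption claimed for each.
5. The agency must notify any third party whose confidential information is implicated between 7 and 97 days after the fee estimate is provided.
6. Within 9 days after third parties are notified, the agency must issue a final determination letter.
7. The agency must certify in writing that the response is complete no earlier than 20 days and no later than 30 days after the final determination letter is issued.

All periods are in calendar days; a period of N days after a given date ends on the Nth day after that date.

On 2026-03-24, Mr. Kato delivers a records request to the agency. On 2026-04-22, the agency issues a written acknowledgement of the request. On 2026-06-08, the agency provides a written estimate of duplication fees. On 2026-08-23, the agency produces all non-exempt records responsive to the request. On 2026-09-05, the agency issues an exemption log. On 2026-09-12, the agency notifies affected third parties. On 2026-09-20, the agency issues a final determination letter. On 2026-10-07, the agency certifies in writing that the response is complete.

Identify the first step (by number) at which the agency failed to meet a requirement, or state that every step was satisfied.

(1) the permitted window runs from 2026-03-24 + 14 = 2026-04-07 to 2026-03-24 + 34 = 2026-04-27; done 2026-04-22 — within the window.
(2) due by 2026-04-22 + 48 days = 2026-06-09; done 2026-06-08 — timely.
(3) due by 2026-06-29 + 56 days = 2026-08-24; 2026-08-23 is within that limit.
(4) due by 2026-08-23 + 45 days = 2026-10-07; completed 2026-09-05, before the deadline.
(5) the permitted window runs from 2026-06-08 + 7 = 2026-06-15 to 2026-06-08 + 97 = 2026-09-13; 2026-09-12 falls inside that range.
(6) due by 2026-09-12 + 9 days = 2026-09-21; done 2026-09-20 — timely.
(7) the permitted window runs from 2026-09-20 + 20 = 2026-10-10 to 2026-09-20 + 30 = 2026-10-20; done 2026-10-07 — 3 days before the window opened.

Step 7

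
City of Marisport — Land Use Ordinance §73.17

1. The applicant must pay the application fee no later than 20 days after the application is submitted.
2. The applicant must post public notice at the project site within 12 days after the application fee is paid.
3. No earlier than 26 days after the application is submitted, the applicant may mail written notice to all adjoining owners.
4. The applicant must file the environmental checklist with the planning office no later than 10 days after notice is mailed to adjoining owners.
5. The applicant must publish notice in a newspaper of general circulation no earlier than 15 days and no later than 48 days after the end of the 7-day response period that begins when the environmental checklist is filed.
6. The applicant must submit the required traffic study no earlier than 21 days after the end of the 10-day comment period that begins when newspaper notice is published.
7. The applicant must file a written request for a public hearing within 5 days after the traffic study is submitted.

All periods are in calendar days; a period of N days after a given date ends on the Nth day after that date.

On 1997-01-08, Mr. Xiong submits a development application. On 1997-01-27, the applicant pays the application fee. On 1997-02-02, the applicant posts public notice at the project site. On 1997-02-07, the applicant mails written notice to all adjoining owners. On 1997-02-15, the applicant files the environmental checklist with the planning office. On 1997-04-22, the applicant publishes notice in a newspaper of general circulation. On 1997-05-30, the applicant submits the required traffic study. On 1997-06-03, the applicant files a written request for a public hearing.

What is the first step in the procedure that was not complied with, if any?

Step 5

Step 1: 20 days after 1997-01-08 (when the application is submitted) is 1997-01-28; done 1997-01-27 — timely.
Step 2: 12 days after 1997-01-27 (when the application fee is paid) is 1997-02-08; done 1997-02-02 — timely.
Step 3: the earliest permitted date is 26 days after 1997-01-08 (when the application is submitted), i.e. 1997-02-03; done 1997-02-07 — permitted.
Step 4: 10 days after 1997-02-07 (when notice is mailed to adjoining owners) is 1997-02-17; completed 1997-02-15, before the deadline.
Step 5: the window is 15–48 days after 1997-02-22 (end of the 7-day response period, which began when the environmental checklist is filed on 1997-02-15), so 1997-03-09 through 1997-04-11; done 1997-04-22 — 11 days after the window closed.
The procedure was therefore not followed at step 5.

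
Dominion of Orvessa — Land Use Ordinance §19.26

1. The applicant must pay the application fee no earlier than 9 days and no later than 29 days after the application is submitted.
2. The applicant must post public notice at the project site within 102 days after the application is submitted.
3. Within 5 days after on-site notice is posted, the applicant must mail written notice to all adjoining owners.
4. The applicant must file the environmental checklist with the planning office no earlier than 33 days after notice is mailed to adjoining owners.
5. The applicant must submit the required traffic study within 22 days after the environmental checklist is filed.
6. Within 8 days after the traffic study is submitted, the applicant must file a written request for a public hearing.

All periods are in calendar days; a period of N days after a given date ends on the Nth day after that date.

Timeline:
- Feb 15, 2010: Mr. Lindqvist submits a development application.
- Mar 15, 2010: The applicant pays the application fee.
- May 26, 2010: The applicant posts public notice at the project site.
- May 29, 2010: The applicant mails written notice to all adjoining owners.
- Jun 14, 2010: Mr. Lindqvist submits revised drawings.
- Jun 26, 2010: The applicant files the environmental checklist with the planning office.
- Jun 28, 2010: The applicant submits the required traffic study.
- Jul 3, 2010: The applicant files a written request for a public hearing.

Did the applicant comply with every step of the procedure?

Step 1 — 9 and 29 days from Feb 15, 2010 (when the application is submitted) are Feb 24, 2010 and Mar 16, 2010 respectively; done Mar 15, 2010 — within the window.
Step 2 — counting 102 days from Feb 15, 2010 (when the application is submitted) gives a deadline of May 28, 2010; completed May 26, 2010, before the deadline.
Step 3 — counting 5 days from May 26, 2010 (when on-site notice is posted) gives a deadline of May 31, 2010; May 29, 2010 is within that limit.
Step 4 — must wait 33 days from May 29, 2010 (when notice is mailed to adjoining owners), so not before Jul 1, 2010; acted on Jun 26, 2010, 5 days prematurely.
That is the first point of non-compliance.

No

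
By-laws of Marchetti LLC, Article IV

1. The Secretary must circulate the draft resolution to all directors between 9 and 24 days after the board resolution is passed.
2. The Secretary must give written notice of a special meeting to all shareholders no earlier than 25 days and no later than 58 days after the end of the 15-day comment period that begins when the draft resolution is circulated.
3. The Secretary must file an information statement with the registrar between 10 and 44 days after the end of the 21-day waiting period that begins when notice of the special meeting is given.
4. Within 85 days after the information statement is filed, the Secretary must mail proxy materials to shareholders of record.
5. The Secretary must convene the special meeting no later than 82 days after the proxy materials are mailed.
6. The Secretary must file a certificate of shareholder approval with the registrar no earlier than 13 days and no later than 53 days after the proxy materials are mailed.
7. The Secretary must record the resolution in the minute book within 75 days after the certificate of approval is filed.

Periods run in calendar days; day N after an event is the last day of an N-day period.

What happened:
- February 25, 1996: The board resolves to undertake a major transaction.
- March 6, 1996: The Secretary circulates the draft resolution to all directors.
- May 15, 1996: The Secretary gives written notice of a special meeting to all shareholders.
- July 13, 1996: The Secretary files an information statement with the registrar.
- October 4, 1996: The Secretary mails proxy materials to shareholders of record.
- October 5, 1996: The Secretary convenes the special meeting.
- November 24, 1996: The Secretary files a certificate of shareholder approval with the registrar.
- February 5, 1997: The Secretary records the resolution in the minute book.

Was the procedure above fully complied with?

(1) the permitted window runs from February 25, 1996 + 9 = March 5, 1996 to February 25, 1996 + 24 = March 20, 1996; done March 6, 1996, which is between those dates.
(2) the permitted window runs from March 21, 1996 + 25 = April 15, 1996 to March 21, 1996 + 58 = May 18, 1996; done May 15, 1996, which is between those dates.
(3) the permitted window runs from June 5, 1996 + 10 = June 15, 1996 to June 5, 1996 + 44 = July 19, 1996; July 13, 1996 falls inside that range.
(4) due by July 13, 1996 + 85 days = October 6, 1996; done October 4, 1996 — timely.
(5) due by October 4, 1996 + 82 days = December 25, 1996; October 5, 1996 is within that limit.
(6) the permitted window runs from October 4, 1996 + 13 = October 17, 1996 to October 4, 1996 + 53 = November 26, 1996; November 24, 1996 falls inside that range.
(7) due by November 24, 1996 + 75 days = February 7, 1997; completed February 5, 1997, before the deadline.

Yes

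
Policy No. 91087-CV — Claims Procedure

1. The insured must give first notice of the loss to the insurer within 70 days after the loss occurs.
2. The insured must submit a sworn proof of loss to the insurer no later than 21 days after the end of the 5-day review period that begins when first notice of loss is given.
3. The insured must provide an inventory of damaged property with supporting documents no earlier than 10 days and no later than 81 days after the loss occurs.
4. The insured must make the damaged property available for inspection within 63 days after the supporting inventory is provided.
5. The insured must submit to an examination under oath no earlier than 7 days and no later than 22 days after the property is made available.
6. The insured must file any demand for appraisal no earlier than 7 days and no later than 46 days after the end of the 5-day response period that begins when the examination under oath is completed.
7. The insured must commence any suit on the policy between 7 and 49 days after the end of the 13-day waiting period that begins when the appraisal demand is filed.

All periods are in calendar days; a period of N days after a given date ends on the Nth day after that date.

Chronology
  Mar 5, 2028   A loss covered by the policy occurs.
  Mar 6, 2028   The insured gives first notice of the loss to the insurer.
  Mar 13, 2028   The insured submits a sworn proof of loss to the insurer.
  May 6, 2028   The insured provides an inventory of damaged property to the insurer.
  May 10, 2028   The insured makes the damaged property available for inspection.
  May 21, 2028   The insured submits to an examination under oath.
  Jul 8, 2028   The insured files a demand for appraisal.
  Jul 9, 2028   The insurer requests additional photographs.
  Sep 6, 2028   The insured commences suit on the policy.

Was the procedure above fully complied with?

Step 1: 70 days after Mar 5, 2028 (when the loss occurs) is May 14, 2028; Mar 6, 2028 is within that limit.
Step 2: 21 days after Mar 11, 2028 (end of the 5-day review period, which began when first notice of loss is given on Mar 6, 2028) is Apr 1, 2028; completed Mar 13, 2028, before the deadline.
Step 3: the window is 10–81 days after Mar 5, 2028 (when the loss occurs), so Mar 15, 2028 through May 25, 2028; done May 6, 2028, which is between those dates.
Step 4: 63 days after May 6, 2028 (when the supporting inventory is provided) is Jul 8, 2028; done May 10, 2028 — timely.
Step 5: the window is 7–22 days after May 10, 2028 (when the property is made available), so May 17, 2028 through Jun 1, 2028; done May 21, 2028 — within the window.
Step 6: the window is 7–46 days after May 26, 2028 (end of the 5-day response period, which began when the examination under oath is completed on May 21, 2028), so Jun 2, 2028 through Jul 11, 2028; done Jul 8, 2028 — within the window.
Step 7: the window is 7–49 days after Jul 21, 2028 (end of the 13-day waiting period, which began when the appraisal demand is filed on Jul 8, 2028), so Jul 28, 2028 through Sep 8, 2028; done Sep 6, 2028 — within the window.

Yes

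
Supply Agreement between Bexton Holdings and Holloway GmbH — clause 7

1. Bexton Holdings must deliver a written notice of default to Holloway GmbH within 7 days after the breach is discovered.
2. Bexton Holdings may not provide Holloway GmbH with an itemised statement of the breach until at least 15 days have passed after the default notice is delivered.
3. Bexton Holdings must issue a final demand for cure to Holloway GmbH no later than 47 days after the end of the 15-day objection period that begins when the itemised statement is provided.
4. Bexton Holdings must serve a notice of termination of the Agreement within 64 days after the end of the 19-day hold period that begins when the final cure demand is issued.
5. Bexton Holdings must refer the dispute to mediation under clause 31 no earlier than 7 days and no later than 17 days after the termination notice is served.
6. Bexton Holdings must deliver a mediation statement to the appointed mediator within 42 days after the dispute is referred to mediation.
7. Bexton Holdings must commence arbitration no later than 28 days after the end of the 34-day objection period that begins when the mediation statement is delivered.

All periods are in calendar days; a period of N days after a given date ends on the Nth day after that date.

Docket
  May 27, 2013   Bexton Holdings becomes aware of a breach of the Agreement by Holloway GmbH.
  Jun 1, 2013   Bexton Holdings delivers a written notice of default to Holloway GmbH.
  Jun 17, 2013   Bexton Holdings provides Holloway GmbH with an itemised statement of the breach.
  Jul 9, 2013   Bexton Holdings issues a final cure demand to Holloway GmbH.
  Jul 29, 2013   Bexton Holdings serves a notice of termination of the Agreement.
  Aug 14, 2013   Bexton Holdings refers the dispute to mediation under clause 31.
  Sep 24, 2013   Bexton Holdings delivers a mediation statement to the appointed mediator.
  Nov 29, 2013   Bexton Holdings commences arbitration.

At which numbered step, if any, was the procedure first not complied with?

Step 7

Step 1: 7 days after May 27, 2013 (when the breach is discovered) is Jun 3, 2013; done Jun 1, 2013 — timely.
Step 2: the earliest permitted date is 15 days after Jun 1, 2013 (when the default notice is delivered), i.e. Jun 16, 2013; done Jun 17, 2013 — permitted.
Step 3: 47 days after Jul 2, 2013 (end of the 15-day objection period, which began when the itemised statement is provided on Jun 17, 2013) is Aug 18, 2013; completed Jul 9, 2013, before the deadline.
Step 4: 64 days after Jul 28, 2013 (end of the 19-day hold period, which began when the final cure demand is issued on Jul 9, 2013) is Sep 30, 2013; completed Jul 29, 2013, before the deadline.
Step 5: the window is 7–17 days after Jul 29, 2013 (when the termination notice is served), so Aug 5, 2013 through Aug 15, 2013; done Aug 14, 2013, which is between those dates.
Step 6: 42 days after Aug 14, 2013 (when the dispute is referred to mediation) is Sep 25, 2013; completed Sep 24, 2013, before the deadline.
Step 7: 28 days after Oct 28, 2013 (end of the 34-day objection period, which began when the mediation statement is delivered on Sep 24, 2013) is Nov 25, 2013; not done until Nov 29, 2013, 4 days after the deadline.
That is the first point of non-compliance.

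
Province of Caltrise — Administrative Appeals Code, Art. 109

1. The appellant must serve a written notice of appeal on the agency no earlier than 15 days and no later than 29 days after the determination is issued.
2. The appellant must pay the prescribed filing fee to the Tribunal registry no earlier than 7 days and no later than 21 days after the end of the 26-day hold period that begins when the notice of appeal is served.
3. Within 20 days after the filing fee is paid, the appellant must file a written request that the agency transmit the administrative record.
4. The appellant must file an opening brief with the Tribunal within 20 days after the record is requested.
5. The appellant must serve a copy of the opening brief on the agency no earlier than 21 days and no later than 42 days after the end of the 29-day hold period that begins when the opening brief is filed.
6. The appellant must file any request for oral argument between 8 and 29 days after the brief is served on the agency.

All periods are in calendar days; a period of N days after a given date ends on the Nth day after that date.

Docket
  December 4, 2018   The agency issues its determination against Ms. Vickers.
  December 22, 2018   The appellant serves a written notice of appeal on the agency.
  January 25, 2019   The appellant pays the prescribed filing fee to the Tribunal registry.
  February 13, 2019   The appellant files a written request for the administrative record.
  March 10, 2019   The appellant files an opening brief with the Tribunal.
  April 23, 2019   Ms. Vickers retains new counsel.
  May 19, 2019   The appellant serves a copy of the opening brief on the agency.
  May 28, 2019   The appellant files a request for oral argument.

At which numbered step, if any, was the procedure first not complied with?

Step 4

Step 1 — 15 and 29 days from December 4, 2018 (when the determination is issued) are December 19, 2018 and January 2, 2019 respectively; done December 22, 2018, which is between those dates.
Step 2 — 7 and 21 days from January 17, 2019 (end of the 26-day hold period, which began when the notice of appeal is served on December 22, 2018) are January 24, 2019 and February 7, 2019 respectively; done January 25, 2019 — within the window.
Step 3 — counting 20 days from January 25, 2019 (when the filing fee is paid) gives a deadline of February 14, 2019; done February 13, 2019 — timely.
Step 4 — counting 20 days from February 13, 2019 (when the record is requested) gives a deadline of March 5, 2019; done March 10, 2019 — 5 days late.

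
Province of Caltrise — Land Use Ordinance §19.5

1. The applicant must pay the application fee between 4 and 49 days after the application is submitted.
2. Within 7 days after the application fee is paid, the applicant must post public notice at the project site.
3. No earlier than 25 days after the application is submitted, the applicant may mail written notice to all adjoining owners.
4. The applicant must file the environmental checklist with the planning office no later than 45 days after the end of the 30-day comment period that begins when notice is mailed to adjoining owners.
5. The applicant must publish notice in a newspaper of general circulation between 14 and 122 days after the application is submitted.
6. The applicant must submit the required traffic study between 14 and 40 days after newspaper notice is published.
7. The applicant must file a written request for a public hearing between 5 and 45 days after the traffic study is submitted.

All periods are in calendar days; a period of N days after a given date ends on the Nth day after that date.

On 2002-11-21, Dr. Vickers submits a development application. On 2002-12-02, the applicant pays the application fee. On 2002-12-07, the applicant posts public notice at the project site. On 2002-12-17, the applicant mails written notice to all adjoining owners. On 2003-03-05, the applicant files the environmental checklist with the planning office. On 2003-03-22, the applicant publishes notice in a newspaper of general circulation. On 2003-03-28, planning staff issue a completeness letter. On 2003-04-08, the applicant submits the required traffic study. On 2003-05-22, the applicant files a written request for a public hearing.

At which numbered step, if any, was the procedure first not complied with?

Step 1 — 4 and 49 days from 2002-11-21 (when the application is submitted) are 2002-11-25 and 2003-01-09 respectively; done 2002-12-02 — within the window.
Step 2 — counting 7 days from 2002-12-02 (when the application fee is paid) gives a deadline of 2002-12-09; 2002-12-07 is within that limit.
Step 3 — must wait 25 days from 2002-11-21 (when the application is submitted), so not before 2002-12-16; done 2002-12-17 — permitted.
Step 4 — counting 45 days from 2003-01-16 (end of the 30-day comment period, which began when notice is mailed to adjoining owners on 2002-12-17) gives a deadline of 2003-03-02; 2003-03-05 misses that deadline by 3 days.
Later steps need not be reached.

Step 4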